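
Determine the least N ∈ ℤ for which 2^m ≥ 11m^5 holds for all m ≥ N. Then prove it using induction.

At m = 27: 134217728 < 157837977, so the inequality fails and N ≥ 28. We prove 2^m ≥ 11m^5 for all m ≥ 28.
Base case (m = 28): 2^m = 268435456 and 11m^5 = 189314048, so 268435456 ≥ 189314048.
For the inductive step, assume it holds for an arbitrary r ≥ 28, so 2^r ≥ 11r^5.
Then 2^(r + 1) = 2·(2^r) ≥ 2·(11r^5).
Also, for r ≥ 28 we have 2·(11r^5) ≥ 11(r+1)^5, since 2 ≥ (1 + 1/r)^5 for all r ≥ 28.
Combining, 2^(r + 1) ≥ 11(r+1)^5.
By the principle of mathematical induction, the result holds for all m ≥ 28.
Hence the smallest such N is 28.

N = 28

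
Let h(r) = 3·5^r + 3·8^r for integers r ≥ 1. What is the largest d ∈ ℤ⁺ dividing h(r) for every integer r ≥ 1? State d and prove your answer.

d = 3

Computing the first values: h(1) = 39 and h(2) = 267; gcd(39, 267) = 3, so d ≤ 3.
We prove 3 | 3·5^r + 3·8^r for all r ≥ 1 by induction on r.
When r = 1: h(1) = 39 = 3·(13), so 3 | h(1).
Suppose the result is true for r = p, i.e. 3 | h(p). Then
h(p+1) − 8·h(p) = (3·5^(p+1) + 3·8^(p+1)) − 8·(3·5^p + 3·8^p) = (3)·5^p·(5 − 8) = (-9)·5^p. Since 3 | h(p) by the inductive hypothesis, 3 | 8·h(p); and 3 | -9 since -9 = 3·-3. Therefore 3 | h(p+1).
Hence, by induction on r, the claim holds for every r ≥ 1.
Therefore the largest such d is 3.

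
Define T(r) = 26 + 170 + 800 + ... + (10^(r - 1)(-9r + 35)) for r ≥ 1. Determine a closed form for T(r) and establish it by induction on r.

We claim T(r) = 10^r(-r + 4) - 4 for all r ≥ 1.
Base step (r = 1): T(1) = 26, and the closed form gives 26. They agree.
Suppose the result is true for r = k, so T(k) = 10^k(-k + 4) - 4.
Then T(k+1) = T(k) + (10^k(-9k + 26)) = (10^k(-k + 4) - 4) + (10^k(-9k + 26)).
Simplifying, T(k+1) = -10·10^k·k + 30·10^k - 4 = 10^(k+1)(-(k+1) + 4) - 4,
which is the closed form with r = k+1.
Hence, by induction on r, the claim holds for every r ≥ 1.

T(r) = 10^r(-r + 4) - 4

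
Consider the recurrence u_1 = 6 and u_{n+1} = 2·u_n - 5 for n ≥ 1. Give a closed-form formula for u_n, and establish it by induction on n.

u_n = 2^(n - 1) + 5

Computing the first terms: u_1 = 6, u_2 = 7, u_3 = 9. This suggests u_n = 2^(n - 1) + 5.
For the base case n = 1: the formula gives 6 = 6 = u_1.
Inductive step: suppose the statement holds for some p ≥ 1, so u_p = 2^(p - 1) + 5.
Then u_{p+1} = 2·u_p - 5 = 2·(2^(p - 1) + 5) - 5 = 2^p + 5 = 2^((p+1) - 1) + 5,
which is the claimed formula at n = p+1.
Hence, by induction on n, the claim holds for every n ≥ 1.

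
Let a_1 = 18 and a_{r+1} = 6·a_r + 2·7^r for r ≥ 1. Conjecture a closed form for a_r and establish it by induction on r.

Computing the first terms: a_1 = 18, a_2 = 122, a_3 = 830. This suggests a_r = 4·6^(r - 1) + 2·7^r.
When r = 1: the formula gives 18 = 18 = a_1.
Inductive step: assume the claim holds for r = i, so a_i = 4·6^(i - 1) + 2·7^i.
Then a_{i+1} = 6·a_i + 2·7^i = 6·(4·6^(i - 1) + 2·7^i) + 2·7^i = 4·6^i + 2·7^(i + 1) = 4·6^((i+1) - 1) + 2·7^(i+1),
which is the claimed formula at r = i+1.
This completes the induction.

a_r = 4·6^(r - 1) + 2·7^r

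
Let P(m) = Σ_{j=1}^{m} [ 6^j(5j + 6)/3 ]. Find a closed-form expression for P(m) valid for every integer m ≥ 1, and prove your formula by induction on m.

We claim P(m) = 2·6^m(m + 1) - 2 for all m ≥ 1.
For the base case m = 1: P(1) = 22, and the closed form gives 22. They agree.
Inductive step: assume the claim holds for m = j, so P(j) = 2·6^j(j + 1) - 2.
Then P(j+1) = P(j) + (6^j(10j + 22)) = (2·6^j(j + 1) - 2) + (6^j(10j + 22)).
Simplifying, P(j+1) = 12·6^j·j + 24·6^j - 2 = 2·6^(j+1)((j+1) + 1) - 2,
which is the closed form with m = j+1.
By induction, the statement is established for all m ≥ 1.

P(m) = 2·6^m(m + 1) - 2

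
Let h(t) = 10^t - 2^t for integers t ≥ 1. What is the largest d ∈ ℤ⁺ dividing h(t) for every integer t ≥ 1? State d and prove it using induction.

Computing the first values: h(1) = 8 and h(2) = 96; gcd(8, 96) = 8, so d ≤ 8.
We prove 8 | 10^t - 2^t for all t ≥ 1 by induction on t.
Base step (t = 1): h(1) = 8 = 8·(1), so 8 | h(1).
Inductive step: assume the claim holds for t = m, i.e. 8 | h(m). Then
10^{m+1} − 2^{m+1} = 10·10^m − 2·2^m = 10·(10^m − 2^m) + (8)·2^m. The first term is divisible by 8 by the inductive hypothesis, and the second term (8)·2^m is divisible by 8 since 8 | 8. Hence 8 | h(m+1).
By induction, the statement is established for all t ≥ 1.
Therefore the largest such d is 8.

d = 8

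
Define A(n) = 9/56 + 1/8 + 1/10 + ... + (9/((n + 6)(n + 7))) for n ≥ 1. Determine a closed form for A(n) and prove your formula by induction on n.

A(n) = 9n/(7(n + 7))

We claim A(n) = 9n/(7(n + 7)) for all n ≥ 1.
Base case (n = 1): A(1) = 9/56, and the closed form gives 9/56. They agree.
Inductive step: suppose the statement holds for some k ≥ 1, so A(k) = 9k/(7(k + 7)).
Then A(k+1) = A(k) + (9/((k + 7)(k + 8))) = (9k/(7(k + 7))) + (9/((k + 7)(k + 8))).
Simplifying, A(k+1) = 9(k + 1)/(7(k + 8)) = 9(k+1)/(7((k+1) + 7)),
which is the closed form with n = k+1.
Hence, by induction on n, the claim holds for every n ≥ 1.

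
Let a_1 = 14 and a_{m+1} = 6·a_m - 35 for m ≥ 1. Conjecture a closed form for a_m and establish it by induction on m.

Computing the first terms: a_1 = 14, a_2 = 49, a_3 = 259. This suggests a_m = 7·6^(m - 1) + 7.
When m = 1: the formula gives 14 = 14 = a_1.
Inductive step: suppose the statement holds for some k ≥ 1, so a_k = 7·6^(k - 1) + 7.
Then a_{k+1} = 6·a_k - 35 = 6·(7·6^(k - 1) + 7) - 35 = 7·6^k + 7 = 7·6^((k+1) - 1) + 7,
which is the claimed formula at m = k+1.
By induction, the statement is established for all m ≥ 1.

a_m = 7·6^(m - 1) + 7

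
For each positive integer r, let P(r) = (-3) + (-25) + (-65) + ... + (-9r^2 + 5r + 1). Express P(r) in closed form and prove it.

P(r) = -r(3r^2 + 2r - 2)

We claim P(r) = -r(3r^2 + 2r - 2) for all r ≥ 1.
When r = 1: P(1) = -3, and the closed form gives -3. They agree.
Inductive step: assume the claim holds for r = j, so P(j) = j(-3j^2 - 2j + 2).
Then P(j+1) = P(j) + (5j - 9(j + 1)^2 + 6) = (j(-3j^2 - 2j + 2)) + (5j - 9(j + 1)^2 + 6).
Simplifying, P(j+1) = -(j + 1)(3j^2 + 8j + 3) = -(j+1)(3(j+1)^2 + 2(j+1) - 2),
which is the closed form with r = j+1.
By induction, the statement is established for all r ≥ 1.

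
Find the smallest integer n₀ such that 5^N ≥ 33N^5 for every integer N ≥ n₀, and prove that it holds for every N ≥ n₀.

n₀ = 9

At N = 8: 390625 < 1081344, so the inequality fails and n₀ ≥ 9. We prove 5^N ≥ 33N^5 for all N ≥ 9.
Base case (N = 9): 5^N = 1953125 and 33N^5 = 1948617, so 1953125 ≥ 1948617.
Suppose the result is true for N = k, so 5^k ≥ 33k^5.
Then 5^(k + 1) = 5·(5^k) ≥ 5·(33k^5).
Also, for k ≥ 9 we have 5·(33k^5) ≥ 33(k+1)^5, since 5 ≥ (1 + 1/k)^5 for all k ≥ 9.
Combining, 5^(k + 1) ≥ 33(k+1)^5.
By induction, the statement is established for all N ≥ 9.
Hence the smallest such n₀ is 9.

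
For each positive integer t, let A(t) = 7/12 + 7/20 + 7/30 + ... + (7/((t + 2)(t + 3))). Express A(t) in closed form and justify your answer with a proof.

We claim A(t) = 7t/(3(t + 3)) for all t ≥ 1.
When t = 1: A(1) = 7/12, and the closed form gives 7/12. They agree.
For the inductive step, assume it holds for an arbitrary r ≥ 1, so A(r) = 7r/(3(r + 3)).
Then A(r+1) = A(r) + (7/((r + 3)(r + 4))) = (7r/(3(r + 3))) + (7/((r + 3)(r + 4))).
Simplifying, A(r+1) = 7(r + 1)/(3(r + 4)) = 7(r+1)/(3((r+1) + 3)),
which is the closed form with t = r+1.
By the principle of mathematical induction, the result holds for all t ≥ 1.

A(t) = 7t/(3(t + 3))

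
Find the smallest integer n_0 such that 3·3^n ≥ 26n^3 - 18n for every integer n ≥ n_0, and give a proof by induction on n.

n_0 = 8

At n = 7: 6561 < 8792, so the inequality fails and n_0 ≥ 8. We prove 3·3^n ≥ 26n^3 - 18n for all n ≥ 8.
For the base case n = 8: 3·3^n = 19683 and 26n^3 - 18n = 13168, so 19683 ≥ 13168.
Suppose the result is true for n = r, so 3·3^r ≥ 26r^3 - 18r.
Then 3·3^(r + 1) = 3·(3·3^r) ≥ 3·(26r^3 - 18r).
Also, for r ≥ 8 we have 3·(26r^3 - 18r) ≥ 26(r+1)^3 - 18(r+1), since 3·(26r^3 - 18r) − (26(r+1)^3 - 18(r+1)) = 52r^3 - 78r^2 - 114r - 8, which is nonnegative for all r ≥ 8.
Combining, 3·3^(r + 1) ≥ 26(r+1)^3 - 18(r+1).
By the principle of mathematical induction, the result holds for all n ≥ 8.
Hence the smallest such n_0 is 8.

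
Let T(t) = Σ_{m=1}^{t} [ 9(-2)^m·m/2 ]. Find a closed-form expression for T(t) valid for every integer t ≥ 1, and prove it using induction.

We claim T(t) = (-2)^t(3t + 1) - 1 for all t ≥ 1.
When t = 1: T(1) = -9, and the closed form gives -9. They agree.
Inductive step: suppose the statement holds for some m ≥ 1, so T(m) = (-2)^m(3m + 1) - 1.
Then T(m+1) = T(m) + (9(-2)^m(-m - 1)) = ((-2)^m(3m + 1) - 1) + (9(-2)^m(-m - 1)).
Simplifying, T(m+1) = -6(-2)^m·m - 8(-2)^m - 1 = (-2)^(m+1)(3(m+1) + 1) - 1,
which is the closed form with t = m+1.
By the principle of mathematical induction, the result holds for all t ≥ 1.

T(t) = (-2)^t(3t + 1) - 1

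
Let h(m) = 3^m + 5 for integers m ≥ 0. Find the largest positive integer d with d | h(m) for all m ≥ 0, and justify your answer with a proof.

Computing the first values: h(0) = 6 and h(1) = 8; gcd(6, 8) = 2, so d ≤ 2.
We prove 2 | 3^m + 5 for all m ≥ 0 by induction on m.
Base step (m = 0): h(0) = 6 = 2·(3), so 2 | h(0).
Inductive step: assume the claim holds for m = i, i.e. 2 | h(i). Then
h(i+1) = 3^(i+1) + 5 = 3·(3^i + 5) - 10 = 3·h(i) - 10. The first term is divisible by 2 by the inductive hypothesis, and -10 is divisible by 2. Hence 2 | h(i+1).
By the principle of mathematical induction, the result holds for all m ≥ 0.
Therefore the largest such d is 2.

d = 2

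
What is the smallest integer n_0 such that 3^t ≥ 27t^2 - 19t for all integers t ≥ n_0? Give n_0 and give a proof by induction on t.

n_0 = 7

At t = 6: 729 < 858, so the inequality fails and n_0 ≥ 7. We prove 3^t ≥ 27t^2 - 19t for all t ≥ 7.
When t = 7: 3^t = 2187 and 27t^2 - 19t = 1190, so 2187 ≥ 1190.
For the inductive step, assume it holds for an arbitrary k ≥ 7, so 3^k ≥ 27k^2 - 19k.
Then 3^(k + 1) = 3·(3^k) ≥ 3·(27k^2 - 19k).
Also, for k ≥ 7 we have 3·(27k^2 - 19k) ≥ 27(k+1)^2 - 19(k+1), since 3·(27k^2 - 19k) − (27(k+1)^2 - 19(k+1)) = 54k^2 - 92k - 8, which is nonnegative for all k ≥ 7.
Combining, 3^(k + 1) ≥ 27(k+1)^2 - 19(k+1).
By the principle of mathematical induction, the result holds for all t ≥ 7.
Hence the smallest such n_0 is 7.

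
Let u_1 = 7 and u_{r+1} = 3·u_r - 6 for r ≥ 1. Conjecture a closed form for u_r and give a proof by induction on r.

u_r = 4·3^(r - 1) + 3

Computing the first terms: u_1 = 7, u_2 = 15, u_3 = 39. This suggests u_r = 4·3^(r - 1) + 3.
Base case (r = 1): the formula gives 7 = 7 = u_1.
Suppose the result is true for r = m, so u_m = 4·3^(m - 1) + 3.
Then u_{m+1} = 3·u_m - 6 = 3·(4·3^(m - 1) + 3) - 6 = 4·3^m + 3 = 4·3^((m+1) - 1) + 3,
which is the claimed formula at r = m+1.
By induction, the statement is established for all r ≥ 1.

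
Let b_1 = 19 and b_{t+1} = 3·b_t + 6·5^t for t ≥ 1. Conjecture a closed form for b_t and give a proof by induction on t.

b_t = 4·3^(t - 1) + 3·5^t

Computing the first terms: b_1 = 19, b_2 = 87, b_3 = 411. This suggests b_t = 4·3^(t - 1) + 3·5^t.
Base case (t = 1): the formula gives 19 = 19 = b_1.
Suppose the result is true for t = i, so b_i = 4·3^(i - 1) + 3·5^i.
Then b_{i+1} = 3·b_i + 6·5^i = 3·(4·3^(i - 1) + 3·5^i) + 6·5^i = 4·3^i + 3·5^(i + 1) = 4·3^((i+1) - 1) + 3·5^(i+1),
which is the claimed formula at t = i+1.
This completes the induction.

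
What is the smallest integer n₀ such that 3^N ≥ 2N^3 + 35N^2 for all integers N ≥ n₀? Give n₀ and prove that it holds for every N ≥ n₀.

n₀ = 8

At N = 7: 2187 < 2401, so the inequality fails and n₀ ≥ 8. We prove 3^N ≥ 2N^3 + 35N^2 for all N ≥ 8.
For the base case N = 8: 3^N = 6561 and 2N^3 + 35N^2 = 3264, so 6561 ≥ 3264.
Inductive step: assume the claim holds for N = r, so 3^r ≥ 2r^3 + 35r^2.
Then 3^(r + 1) = 3·(3^r) ≥ 3·(2r^3 + 35r^2).
Also, for r ≥ 8 we have 3·(2r^3 + 35r^2) ≥ 2(r+1)^3 + 35(r+1)^2, since 3·(2r^3 + 35r^2) − (2(r+1)^3 + 35(r+1)^2) = 4r^3 + 64r^2 - 76r - 37, which is nonnegative for all r ≥ 8.
Combining, 3^(r + 1) ≥ 2(r+1)^3 + 35(r+1)^2.
This completes the induction.
Hence the smallest such n₀ is 8.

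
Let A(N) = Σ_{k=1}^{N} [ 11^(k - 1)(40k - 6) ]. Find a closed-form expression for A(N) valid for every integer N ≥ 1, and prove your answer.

A(N) = 11^N(4N - 1) + 1

We claim A(N) = 11^N(4N - 1) + 1 for all N ≥ 1.
Base step (N = 1): A(1) = 34, and the closed form gives 34. They agree.
Suppose the result is true for N = k, so A(k) = 11^k(4k - 1) + 1.
Then A(k+1) = A(k) + (11^k(40k + 34)) = (11^k(4k - 1) + 1) + (11^k(40k + 34)).
Simplifying, A(k+1) = 44·11^k·k + 33·11^k + 1 = 11^(k+1)(4(k+1) - 1) + 1,
which is the closed form with N = k+1.
By the principle of mathematical induction, the result holds for all N ≥ 1.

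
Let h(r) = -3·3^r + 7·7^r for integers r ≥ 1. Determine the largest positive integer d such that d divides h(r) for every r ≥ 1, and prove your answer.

Computing the first values: h(1) = 40 and h(2) = 316; gcd(40, 316) = 4, so d ≤ 4.
We prove 4 | -3·3^r + 7·7^r for all r ≥ 1 by induction on r.
Base case (r = 1): h(1) = 40 = 4·(10), so 4 | h(1).
Suppose the result is true for r = p, i.e. 4 | h(p). Then
h(p+1) − 7·h(p) = (-3·3^(p+1) + 7·7^(p+1)) − 7·(-3·3^p + 7·7^p) = (-3)·3^p·(3 − 7) = (12)·3^p. Since 4 | h(p) by the inductive hypothesis, 4 | 7·h(p); and 4 | 12 since 12 = 4·3. Therefore 4 | h(p+1).
Hence, by induction on r, the claim holds for every r ≥ 1.
Therefore the largest such d is 4.

d = 4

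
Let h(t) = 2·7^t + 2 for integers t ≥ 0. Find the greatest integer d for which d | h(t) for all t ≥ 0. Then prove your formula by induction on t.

Computing the first values: h(0) = 4 and h(1) = 16; gcd(4, 16) = 4, so d ≤ 4.
We prove 4 | 2·7^t + 2 for all t ≥ 0 by induction on t.
For the base case t = 0: h(0) = 4 = 4·(1), so 4 | h(0).
Suppose the result is true for t = r, i.e. 4 | h(r). Then
h(r+1) = 2·7^(r+1) + 2 = 7·(2·7^r + 2) - 12 = 7·h(r) - 12. The first term is divisible by 4 by the inductive hypothesis, and -12 is divisible by 4. Hence 4 | h(r+1).
By the principle of mathematical induction, the result holds for all t ≥ 0.
Therefore the largest such d is 4.

d = 4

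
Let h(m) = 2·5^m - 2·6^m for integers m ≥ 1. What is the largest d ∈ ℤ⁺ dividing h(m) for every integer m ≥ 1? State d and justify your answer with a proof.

d = 2

Computing the first values: h(1) = -2 and h(2) = -22; gcd(-2, -22) = 2, so d ≤ 2.
We prove 2 | 2·5^m - 2·6^m for all m ≥ 1 by induction on m.
When m = 1: h(1) = -2 = 2·(-1), so 2 | h(1).
For the inductive step, assume it holds for an arbitrary i ≥ 1, i.e. 2 | h(i). Then
h(i+1) − 6·h(i) = (2·5^(i+1) - 2·6^(i+1)) − 6·(2·5^i - 2·6^i) = (2)·5^i·(5 − 6) = (-2)·5^i. Since 2 | h(i) by the inductive hypothesis, 2 | 6·h(i); and 2 | -2 since -2 = 2·-1. Therefore 2 | h(i+1).
Hence, by induction on m, the claim holds for every m ≥ 1.
Therefore the largest such d is 2.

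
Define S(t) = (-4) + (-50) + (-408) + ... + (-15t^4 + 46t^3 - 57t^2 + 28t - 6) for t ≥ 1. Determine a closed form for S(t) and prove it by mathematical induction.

We claim S(t) = -t(3t^4 - 4t^3 + t^2 + 3t + 1) for all t ≥ 1.
Base step (t = 1): S(1) = -4, and the closed form gives -4. They agree.
Inductive step: suppose the statement holds for some r ≥ 1, so S(r) = r(-3r^4 + 4r^3 - r^2 - 3r - 1).
Then S(r+1) = S(r) + (-15r^4 - 14r^3 - 9r^2 - 8r - 4) = (r(-3r^4 + 4r^3 - r^2 - 3r - 1)) + (-15r^4 - 14r^3 - 9r^2 - 8r - 4).
Simplifying, S(r+1) = -(r + 1)(3r^4 + 8r^3 + 7r^2 + 5r + 4) = -(r+1)(3(r+1)^4 - 4(r+1)^3 + (r+1)^2 + 3(r+1) + 1),
which is the closed form with t = r+1.
By the principle of mathematical induction, the result holds for all t ≥ 1.

S(t) = -t(3t^4 - 4t^3 + t^2 + 3t + 1)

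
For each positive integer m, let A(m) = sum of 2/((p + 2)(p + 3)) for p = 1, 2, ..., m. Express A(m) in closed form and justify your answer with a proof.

We claim A(m) = 2m/(3(m + 3)) for all m ≥ 1.
Base step (m = 1): A(1) = 1/6, and the closed form gives 1/6. They agree.
Inductive step: assume the claim holds for m = p, so A(p) = 2p/(3(p + 3)).
Then A(p+1) = A(p) + (2/((p + 3)(p + 4))) = (2p/(3(p + 3))) + (2/((p + 3)(p + 4))).
Simplifying, A(p+1) = 2(p + 1)/(3(p + 4)) = 2(p+1)/(3((p+1) + 3)),
which is the closed form with m = p+1.
By induction, the statement is established for all m ≥ 1.

A(m) = 2m/(3(m + 3))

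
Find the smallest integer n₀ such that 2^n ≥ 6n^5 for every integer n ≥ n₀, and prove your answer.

n₀ = 27

At n = 26: 67108864 < 71288256, so the inequality fails and n₀ ≥ 27. We prove 2^n ≥ 6n^5 for all n ≥ 27.
Base step (n = 27): 2^n = 134217728 and 6n^5 = 86093442, so 134217728 ≥ 86093442.
For the inductive step, assume it holds for an arbitrary p ≥ 27, so 2^p ≥ 6p^5.
Then 2^(p + 1) = 2·(2^p) ≥ 2·(6p^5).
Also, for p ≥ 27 we have 2·(6p^5) ≥ 6(p+1)^5, since 2 ≥ (1 + 1/p)^5 for all p ≥ 27.
Combining, 2^(p + 1) ≥ 6(p+1)^5.
By the principle of mathematical induction, the result holds for all n ≥ 27.
Hence the smallest such n₀ is 27.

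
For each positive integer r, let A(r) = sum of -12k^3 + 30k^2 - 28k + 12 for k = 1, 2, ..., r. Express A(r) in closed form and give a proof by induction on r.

A(r) = -r(3r^3 - 4r^2 + 2r - 3)

We claim A(r) = -r(3r^3 - 4r^2 + 2r - 3) for all r ≥ 1.
For the base case r = 1: A(1) = 2, and the closed form gives 2. They agree.
Inductive step: assume the claim holds for r = k, so A(k) = k(-3k^3 + 4k^2 - 2k + 3).
Then A(k+1) = A(k) + (-12k^3 - 6k^2 - 4k + 2) = (k(-3k^3 + 4k^2 - 2k + 3)) + (-12k^3 - 6k^2 - 4k + 2).
Simplifying, A(k+1) = -(k + 1)(3k^3 + 5k^2 + 3k - 2) = -(k+1)(3(k+1)^3 - 4(k+1)^2 + 2(k+1) - 3),
which is the closed form with r = k+1.
This completes the induction.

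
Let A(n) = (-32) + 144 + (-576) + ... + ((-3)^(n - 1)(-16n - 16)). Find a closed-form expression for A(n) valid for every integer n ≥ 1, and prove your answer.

We claim A(n) = (-3)^n(4n + 5) - 5 for all n ≥ 1.
Base case (n = 1): A(1) = -32, and the closed form gives -32. They agree.
Inductive step: assume the claim holds for n = j, so A(j) = (-3)^j(4j + 5) - 5.
Then A(j+1) = A(j) + (16(-3)^j(-j - 2)) = ((-3)^j(4j + 5) - 5) + (16(-3)^j(-j - 2)).
Simplifying, A(j+1) = -12(-3)^j·j - 27(-3)^j - 5 = (-3)^(j+1)(4(j+1) + 5) - 5,
which is the closed form with n = j+1.
By induction, the statement is established for all n ≥ 1.

A(n) = (-3)^n(4n + 5) - 5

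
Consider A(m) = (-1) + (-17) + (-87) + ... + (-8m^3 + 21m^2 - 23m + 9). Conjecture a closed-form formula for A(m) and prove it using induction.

A(m) = -m(2m - 1)(m^2 - m + 1)

We claim A(m) = -m(2m - 1)(m^2 - m + 1) for all m ≥ 1.
Base case (m = 1): A(1) = -1, and the closed form gives -1. They agree.
Inductive step: suppose the statement holds for some j ≥ 1, so A(j) = j(-2j^3 + 3j^2 - 3j + 1).
Then A(j+1) = A(j) + (-8j^3 - 3j^2 - 5j - 1) = (j(-2j^3 + 3j^2 - 3j + 1)) + (-8j^3 - 3j^2 - 5j - 1).
Simplifying, A(j+1) = -(j + 1)(2j + 1)(j^2 + j + 1) = -(j+1)(2(j+1) - 1)((j+1)^2 - (j+1) + 1),
which is the closed form with m = j+1.
Hence, by induction on m, the claim holds for every m ≥ 1.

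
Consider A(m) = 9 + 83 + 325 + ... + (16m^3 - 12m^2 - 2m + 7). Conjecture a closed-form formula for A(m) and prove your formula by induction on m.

We claim A(m) = m(4m^3 + 4m^2 - 3m + 4) for all m ≥ 1.
Base step (m = 1): A(1) = 9, and the closed form gives 9. They agree.
Inductive step: assume the claim holds for m = j, so A(j) = j(4j^3 + 4j^2 - 3j + 4).
Then A(j+1) = A(j) + (16j^3 + 36j^2 + 22j + 9) = (j(4j^3 + 4j^2 - 3j + 4)) + (16j^3 + 36j^2 + 22j + 9).
Simplifying, A(j+1) = (j + 1)(4j^3 + 16j^2 + 17j + 9) = (j+1)(4(j+1)^3 + 4(j+1)^2 - 3(j+1) + 4),
which is the closed form with m = j+1.
Hence, by induction on m, the claim holds for every m ≥ 1.

A(m) = m(4m^3 + 4m^2 - 3m + 4)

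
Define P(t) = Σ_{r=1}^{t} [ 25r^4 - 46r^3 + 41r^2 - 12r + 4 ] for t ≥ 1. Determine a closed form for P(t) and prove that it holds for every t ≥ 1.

We claim P(t) = t(5t^4 + t^3 - t^2 + 3t + 4) for all t ≥ 1.
Base case (t = 1): P(1) = 12, and the closed form gives 12. They agree.
Inductive step: assume the claim holds for t = r, so P(r) = r(5r^4 + r^3 - r^2 + 3r + 4).
Then P(r+1) = P(r) + (25r^4 + 54r^3 + 53r^2 + 32r + 12) = (r(5r^4 + r^3 - r^2 + 3r + 4)) + (25r^4 + 54r^3 + 53r^2 + 32r + 12).
Simplifying, P(r+1) = (r + 1)(5r^4 + 21r^3 + 32r^2 + 24r + 12) = (r+1)(5(r+1)^4 + (r+1)^3 - (r+1)^2 + 3(r+1) + 4),
which is the closed form with t = r+1.
Hence, by induction on t, the claim holds for every t ≥ 1.

P(t) = t(5t^4 + t^3 - t^2 + 3t + 4)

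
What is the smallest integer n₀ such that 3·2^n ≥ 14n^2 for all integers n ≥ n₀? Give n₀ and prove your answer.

At n = 8: 768 < 896, so the inequality fails and n₀ ≥ 9. We prove 3·2^n ≥ 14n^2 for all n ≥ 9.
When n = 9: 3·2^n = 1536 and 14n^2 = 1134, so 1536 ≥ 1134.
Inductive step: assume the claim holds for n = m, so 3·2^m ≥ 14m^2.
Then 3·2^(m + 1) = 2·(3·2^m) ≥ 2·(14m^2).
Also, for m ≥ 9 we have 2·(14m^2) ≥ 14(m+1)^2, since 2 ≥ (1 + 1/m)^2 for all m ≥ 9.
Combining, 3·2^(m + 1) ≥ 14(m+1)^2.
By the principle of mathematical induction, the result holds for all n ≥ 9.
Hence the smallest such n₀ is 9.

n₀ = 9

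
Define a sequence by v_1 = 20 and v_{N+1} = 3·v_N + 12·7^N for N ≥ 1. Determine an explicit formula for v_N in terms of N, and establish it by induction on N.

Computing the first terms: v_1 = 20, v_2 = 144, v_3 = 1020. This suggests v_N = -3^(N - 1) + 3·7^N.
Base step (N = 1): the formula gives 20 = 20 = v_1.
Inductive step: assume the claim holds for N = m, so v_m = -3^(m - 1) + 3·7^m.
Then v_{m+1} = 3·v_m + 12·7^m = 3·(-3^(m - 1) + 3·7^m) + 12·7^m = -3^m + 3·7^(m + 1) = -3^((m+1) - 1) + 3·7^(m+1),
which is the claimed formula at N = m+1.
By the principle of mathematical induction, the result holds for all N ≥ 1.

v_N = -3^(N - 1) + 3·7^N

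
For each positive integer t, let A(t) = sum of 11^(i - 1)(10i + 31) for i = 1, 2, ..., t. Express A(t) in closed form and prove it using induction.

We claim A(t) = 11^t(t + 3) - 3 for all t ≥ 1.
For the base case t = 1: A(1) = 41, and the closed form gives 41. They agree.
Inductive step: assume the claim holds for t = i, so A(i) = 11^i(i + 3) - 3.
Then A(i+1) = A(i) + (11^i(10i + 41)) = (11^i(i + 3) - 3) + (11^i(10i + 41)).
Simplifying, A(i+1) = 11·11^i·i + 44·11^i - 3 = 11^(i+1)((i+1) + 3) - 3,
which is the closed form with t = i+1.
Hence, by induction on t, the claim holds for every t ≥ 1.

A(t) = 11^t(t + 3) - 3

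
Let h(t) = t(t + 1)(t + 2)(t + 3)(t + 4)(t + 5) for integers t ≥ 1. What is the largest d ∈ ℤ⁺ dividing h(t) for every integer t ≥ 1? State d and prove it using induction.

Computing the first values: h(1) = 720 and h(2) = 5040; gcd(720, 5040) = 720, so d ≤ 720.
We prove 720 | t(t + 1)(t + 2)(t + 3)(t + 4)(t + 5) for all t ≥ 1 by induction on t.
For the base case t = 1: h(1) = 720 = 720·(1), so 720 | h(1).
Inductive step: assume the claim holds for t = m, i.e. 720 | h(m). Then
h(m+1) − h(m) = (m+1)·(m+2)·(m+3)·(m+4)·(m+5)·(m+6) − m·(m+1)·(m+2)·(m+3)·(m+4)·(m+5) = (m+1)·(m+2)·(m+3)·(m+4)·(m+5)·[(m+6) − m] = 6·(m+1)·(m+2)·(m+3)·(m+4)·(m+5). The product of 5 consecutive integers is divisible by (5)! = 120, so h(m+1) − h(m) is divisible by 6·120 = 720. By the inductive hypothesis 720 | h(m), hence 720 | h(m+1).
By the principle of mathematical induction, the result holds for all t ≥ 1.
Therefore the largest such d is 720.

d = 720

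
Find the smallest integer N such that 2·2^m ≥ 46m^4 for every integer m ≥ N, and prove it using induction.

N = 23

At m = 22: 8388608 < 10775776, so the inequality fails and N ≥ 23. We prove 2·2^m ≥ 46m^4 for all m ≥ 23.
For the base case m = 23: 2·2^m = 16777216 and 46m^4 = 12872686, so 16777216 ≥ 12872686.
For the inductive step, assume it holds for an arbitrary p ≥ 23, so 2·2^p ≥ 46p^4.
Then 2·2^(p + 1) = 2·(2·2^p) ≥ 2·(46p^4).
Also, for p ≥ 23 we have 2·(46p^4) ≥ 46(p+1)^4, since 2 ≥ (1 + 1/p)^4 for all p ≥ 23.
Combining, 2·2^(p + 1) ≥ 46(p+1)^4.
This completes the induction.
Hence the smallest such N is 23.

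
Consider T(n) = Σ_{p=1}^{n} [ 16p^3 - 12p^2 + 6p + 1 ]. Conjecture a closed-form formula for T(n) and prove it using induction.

We claim T(n) = n(4n^3 + 4n^2 + n + 2) for all n ≥ 1.
Base case (n = 1): T(1) = 11, and the closed form gives 11. They agree.
Inductive step: suppose the statement holds for some p ≥ 1, so T(p) = p(4p^3 + 4p^2 + p + 2).
Then T(p+1) = T(p) + (16p^3 + 36p^2 + 30p + 11) = (p(4p^3 + 4p^2 + p + 2)) + (16p^3 + 36p^2 + 30p + 11).
Simplifying, T(p+1) = (p + 1)(4p^3 + 16p^2 + 21p + 11) = (p+1)(4(p+1)^3 + 4(p+1)^2 + (p+1) + 2),
which is the closed form with n = p+1.
Hence, by induction on n, the claim holds for every n ≥ 1.

T(n) = n(4n^3 + 4n^2 + n + 2)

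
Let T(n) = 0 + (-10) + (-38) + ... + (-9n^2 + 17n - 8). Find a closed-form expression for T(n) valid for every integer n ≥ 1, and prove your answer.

T(n) = -n(n - 1)(3n - 1)

We claim T(n) = -n(n - 1)(3n - 1) for all n ≥ 1.
For the base case n = 1: T(1) = 0, and the closed form gives 0. They agree.
Suppose the result is true for n = j, so T(j) = j(-3j^2 + 4j - 1).
Then T(j+1) = T(j) + (j(-9j - 1)) = (j(-3j^2 + 4j - 1)) + (j(-9j - 1)).
Simplifying, T(j+1) = -j(j + 1)(3j + 2) = -(j+1)((j+1) - 1)(3(j+1) - 1),
which is the closed form with n = j+1.
By the principle of mathematical induction, the result holds for all n ≥ 1.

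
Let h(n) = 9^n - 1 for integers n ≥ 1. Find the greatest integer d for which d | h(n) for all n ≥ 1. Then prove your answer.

Computing the first values: h(1) = 8 and h(2) = 80; gcd(8, 80) = 8, so d ≤ 8.
We prove 8 | 9^n - 1 for all n ≥ 1 by induction on n.
For the base case n = 1: h(1) = 8 = 8·(1), so 8 | h(1).
For the inductive step, assume it holds for an arbitrary k ≥ 1, i.e. 8 | h(k). Then
9^{k+1} − 1^{k+1} = 9·9^k − 1·1^k = 9·(9^k − 1^k) + (8)·1^k. The first term is divisible by 8 by the inductive hypothesis, and the second term (8)·1^k is divisible by 8 since 8 | 8. Hence 8 | h(k+1).
Hence, by induction on n, the claim holds for every n ≥ 1.
Therefore the largest such d is 8.

d = 8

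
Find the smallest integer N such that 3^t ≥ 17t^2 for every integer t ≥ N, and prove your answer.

N = 6

At t = 5: 243 < 425, so the inequality fails and N ≥ 6. We prove 3^t ≥ 17t^2 for all t ≥ 6.
When t = 6: 3^t = 729 and 17t^2 = 612, so 729 ≥ 612.
Inductive step: assume the claim holds for t = r, so 3^r ≥ 17r^2.
Then 3^(r + 1) = 3·(3^r) ≥ 3·(17r^2).
Also, for r ≥ 6 we have 3·(17r^2) ≥ 17(r+1)^2, since 3 ≥ (1 + 1/r)^2 for all r ≥ 6.
Combining, 3^(r + 1) ≥ 17(r+1)^2.
By the principle of mathematical induction, the result holds for all t ≥ 6.
Hence the smallest such N is 6.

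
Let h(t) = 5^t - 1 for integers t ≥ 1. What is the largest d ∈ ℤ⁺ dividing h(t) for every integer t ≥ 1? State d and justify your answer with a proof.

d = 4

Computing the first values: h(1) = 4 and h(2) = 24; gcd(4, 24) = 4, so d ≤ 4.
We prove 4 | 5^t - 1 for all t ≥ 1 by induction on t.
Base step (t = 1): h(1) = 4 = 4·(1), so 4 | h(1).
For the inductive step, assume it holds for an arbitrary i ≥ 1, i.e. 4 | h(i). Then
5^{i+1} − 1^{i+1} = 5·5^i − 1·1^i = 5·(5^i − 1^i) + (4)·1^i. The first term is divisible by 4 by the inductive hypothesis, and the second term (4)·1^i is divisible by 4 since 4 | 4. Hence 4 | h(i+1).
This completes the induction.
Therefore the largest such d is 4.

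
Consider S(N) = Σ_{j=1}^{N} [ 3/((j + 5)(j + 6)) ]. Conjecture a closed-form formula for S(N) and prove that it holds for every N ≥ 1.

We claim S(N) = N/(2(N + 6)) for all N ≥ 1.
When N = 1: S(1) = 1/14, and the closed form gives 1/14. They agree.
Suppose the result is true for N = j, so S(j) = j/(2(j + 6)).
Then S(j+1) = S(j) + (3/((j + 6)(j + 7))) = (j/(2(j + 6))) + (3/((j + 6)(j + 7))).
Simplifying, S(j+1) = (j + 1)/(2(j + 7)) = (j+1)/(2((j+1) + 6)),
which is the closed form with N = j+1.
By the principle of mathematical induction, the result holds for all N ≥ 1.

S(N) = N/(2(N + 6))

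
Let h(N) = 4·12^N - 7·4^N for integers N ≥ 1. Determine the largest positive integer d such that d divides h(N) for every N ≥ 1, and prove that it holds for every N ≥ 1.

Computing the first values: h(1) = 20 and h(2) = 464; gcd(20, 464) = 4, so d ≤ 4.
We prove 4 | 4·12^N - 7·4^N for all N ≥ 1 by induction on N.
For the base case N = 1: h(1) = 20 = 4·(5), so 4 | h(1).
Inductive step: suppose the statement holds for some r ≥ 1, i.e. 4 | h(r). Then
h(r+1) − 12·h(r) = (4·12^(r+1) - 7·4^(r+1)) − 12·(4·12^r - 7·4^r) = (-7)·4^r·(4 − 12) = (56)·4^r. Since 4 | h(r) by the inductive hypothesis, 4 | 12·h(r); and 4 | 56 since 56 = 4·14. Therefore 4 | h(r+1).
By induction, the statement is established for all N ≥ 1.
Therefore the largest such d is 4.

d = 4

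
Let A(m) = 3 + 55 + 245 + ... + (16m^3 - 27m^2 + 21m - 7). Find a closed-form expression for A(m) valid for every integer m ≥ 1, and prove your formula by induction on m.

We claim A(m) = m(4m^3 - m^2 + m - 1) for all m ≥ 1.
Base case (m = 1): A(1) = 3, and the closed form gives 3. They agree.
Inductive step: assume the claim holds for m = r, so A(r) = r(4r^3 - r^2 + r - 1).
Then A(r+1) = A(r) + (16r^3 + 21r^2 + 15r + 3) = (r(4r^3 - r^2 + r - 1)) + (16r^3 + 21r^2 + 15r + 3).
Simplifying, A(r+1) = (r + 1)(4r^3 + 11r^2 + 11r + 3) = (r+1)(4(r+1)^3 - (r+1)^2 + (r+1) - 1),
which is the closed form with m = r+1.
By the principle of mathematical induction, the result holds for all m ≥ 1.

A(m) = m(4m^3 - m^2 + m - 1)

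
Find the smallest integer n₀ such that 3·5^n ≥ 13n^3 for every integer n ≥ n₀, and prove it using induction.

n₀ = 3

At n = 2: 75 < 104, so the inequality fails and n₀ ≥ 3. We prove 3·5^n ≥ 13n^3 for all n ≥ 3.
Base case (n = 3): 3·5^n = 375 and 13n^3 = 351, so 375 ≥ 351.
Inductive step: assume the claim holds for n = i, so 3·5^i ≥ 13i^3.
Then 3·5^(i + 1) = 5·(3·5^i) ≥ 5·(13i^3).
Also, for i ≥ 3 we have 5·(13i^3) ≥ 13(i+1)^3, since 5 ≥ (1 + 1/i)^3 for all i ≥ 3.
Combining, 3·5^(i + 1) ≥ 13(i+1)^3.
By the principle of mathematical induction, the result holds for all n ≥ 3.
Hence the smallest such n₀ is 3.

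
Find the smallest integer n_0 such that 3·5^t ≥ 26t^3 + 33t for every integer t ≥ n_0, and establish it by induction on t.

At t = 3: 375 < 801, so the inequality fails and n_0 ≥ 4. We prove 3·5^t ≥ 26t^3 + 33t for all t ≥ 4.
For the base case t = 4: 3·5^t = 1875 and 26t^3 + 33t = 1796, so 1875 ≥ 1796.
For the inductive step, assume it holds for an arbitrary j ≥ 4, so 3·5^j ≥ 26j^3 + 33j.
Then 3·5^(j + 1) = 5·(3·5^j) ≥ 5·(26j^3 + 33j).
Also, for j ≥ 4 we have 5·(26j^3 + 33j) ≥ 26(j+1)^3 + 33(j+1), since 5·(26j^3 + 33j) − (26(j+1)^3 + 33(j+1)) = 104j^3 - 78j^2 + 54j - 59, which is nonnegative for all j ≥ 4.
Combining, 3·5^(j + 1) ≥ 26(j+1)^3 + 33(j+1).
This completes the induction.
Hence the smallest such n_0 is 4.

n_0 = 4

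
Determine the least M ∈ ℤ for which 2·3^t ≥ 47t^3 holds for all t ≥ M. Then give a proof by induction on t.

M = 9

At t = 8: 13122 < 24064, so the inequality fails and M ≥ 9. We prove 2·3^t ≥ 47t^3 for all t ≥ 9.
Base step (t = 9): 2·3^t = 39366 and 47t^3 = 34263, so 39366 ≥ 34263.
Suppose the result is true for t = i, so 2·3^i ≥ 47i^3.
Then 2·3^(i + 1) = 3·(2·3^i) ≥ 3·(47i^3).
Also, for i ≥ 9 we have 3·(47i^3) ≥ 47(i+1)^3, since 3 ≥ (1 + 1/i)^3 for all i ≥ 9.
Combining, 2·3^(i + 1) ≥ 47(i+1)^3.
By the principle of mathematical induction, the result holds for all t ≥ 9.
Hence the smallest such M is 9.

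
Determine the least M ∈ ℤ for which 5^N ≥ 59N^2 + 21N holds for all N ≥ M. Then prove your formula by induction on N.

M = 5

At N = 4: 625 < 1028, so the inequality fails and M ≥ 5. We prove 5^N ≥ 59N^2 + 21N for all N ≥ 5.
When N = 5: 5^N = 3125 and 59N^2 + 21N = 1580, so 3125 ≥ 1580.
Inductive step: suppose the statement holds for some p ≥ 5, so 5^p ≥ 59p^2 + 21p.
Then 5^(p + 1) = 5·(5^p) ≥ 5·(59p^2 + 21p).
Also, for p ≥ 5 we have 5·(59p^2 + 21p) ≥ 59(p+1)^2 + 21(p+1), since 5·(59p^2 + 21p) − (59(p+1)^2 + 21(p+1)) = 236p^2 - 34p - 80, which is nonnegative for all p ≥ 5.
Combining, 5^(p + 1) ≥ 59(p+1)^2 + 21(p+1).
By induction, the statement is established for all N ≥ 5.
Hence the smallest such M is 5.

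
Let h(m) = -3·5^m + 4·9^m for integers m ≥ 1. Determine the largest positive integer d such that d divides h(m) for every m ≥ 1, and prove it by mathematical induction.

Computing the first values: h(1) = 21 and h(2) = 249; gcd(21, 249) = 3, so d ≤ 3.
We prove 3 | -3·5^m + 4·9^m for all m ≥ 1 by induction on m.
Base case (m = 1): h(1) = 21 = 3·(7), so 3 | h(1).
Suppose the result is true for m = i, i.e. 3 | h(i). Then
h(i+1) − 9·h(i) = (-3·5^(i+1) + 4·9^(i+1)) − 9·(-3·5^i + 4·9^i) = (-3)·5^i·(5 − 9) = (12)·5^i. Since 3 | h(i) by the inductive hypothesis, 3 | 9·h(i); and 3 | 12 since 12 = 3·4. Therefore 3 | h(i+1).
By the principle of mathematical induction, the result holds for all m ≥ 1.
Therefore the largest such d is 3.

d = 3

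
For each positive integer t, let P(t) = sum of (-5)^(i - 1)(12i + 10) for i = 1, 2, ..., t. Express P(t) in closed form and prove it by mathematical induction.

P(t) = -2(-5)^t(t + 1) + 2

We claim P(t) = -2(-5)^t(t + 1) + 2 for all t ≥ 1.
When t = 1: P(1) = 22, and the closed form gives 22. They agree.
Inductive step: assume the claim holds for t = i, so P(i) = -2(-5)^i(i + 1) + 2.
Then P(i+1) = P(i) + ((-5)^i(12i + 22)) = (-2(-5)^i(i + 1) + 2) + ((-5)^i(12i + 22)).
Simplifying, P(i+1) = 10(-5)^i·i + 20(-5)^i + 2 = -2(-5)^(i+1)((i+1) + 1) + 2,
which is the closed form with t = i+1.
By the principle of mathematical induction, the result holds for all t ≥ 1.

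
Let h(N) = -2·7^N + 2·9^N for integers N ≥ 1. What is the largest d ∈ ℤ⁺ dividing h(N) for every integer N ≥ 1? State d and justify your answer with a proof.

d = 4

Computing the first values: h(1) = 4 and h(2) = 64; gcd(4, 64) = 4, so d ≤ 4.
We prove 4 | -2·7^N + 2·9^N for all N ≥ 1 by induction on N.
Base step (N = 1): h(1) = 4 = 4·(1), so 4 | h(1).
Inductive step: assume the claim holds for N = i, i.e. 4 | h(i). Then
h(i+1) − 9·h(i) = (-2·7^(i+1) + 2·9^(i+1)) − 9·(-2·7^i + 2·9^i) = (-2)·7^i·(7 − 9) = (4)·7^i. Since 4 | h(i) by the inductive hypothesis, 4 | 9·h(i); and 4 | 4 since 4 = 4·1. Therefore 4 | h(i+1).
Hence, by induction on N, the claim holds for every N ≥ 1.
Therefore the largest such d is 4.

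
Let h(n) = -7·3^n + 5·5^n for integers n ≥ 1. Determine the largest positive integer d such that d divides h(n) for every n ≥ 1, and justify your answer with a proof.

Computing the first values: h(1) = 4 and h(2) = 62; gcd(4, 62) = 2, so d ≤ 2.
We prove 2 | -7·3^n + 5·5^n for all n ≥ 1 by induction on n.
Base step (n = 1): h(1) = 4 = 2·(2), so 2 | h(1).
Inductive step: assume the claim holds for n = k, i.e. 2 | h(k). Then
h(k+1) − 5·h(k) = (-7·3^(k+1) + 5·5^(k+1)) − 5·(-7·3^k + 5·5^k) = (-7)·3^k·(3 − 5) = (14)·3^k. Since 2 | h(k) by the inductive hypothesis, 2 | 5·h(k); and 2 | 14 since 14 = 2·7. Therefore 2 | h(k+1).
By induction, the statement is established for all n ≥ 1.
Therefore the largest such d is 2.

d = 2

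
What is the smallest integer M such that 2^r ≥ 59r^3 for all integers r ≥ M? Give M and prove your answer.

At r = 18: 262144 < 344088, so the inequality fails and M ≥ 19. We prove 2^r ≥ 59r^3 for all r ≥ 19.
When r = 19: 2^r = 524288 and 59r^3 = 404681, so 524288 ≥ 404681.
Inductive step: assume the claim holds for r = m, so 2^m ≥ 59m^3.
Then 2^(m + 1) = 2·(2^m) ≥ 2·(59m^3).
Also, for m ≥ 19 we have 2·(59m^3) ≥ 59(m+1)^3, since 2 ≥ (1 + 1/m)^3 for all m ≥ 19.
Combining, 2^(m + 1) ≥ 59(m+1)^3.
By the principle of mathematical induction, the result holds for all r ≥ 19.
Hence the smallest such M is 19.

M = 19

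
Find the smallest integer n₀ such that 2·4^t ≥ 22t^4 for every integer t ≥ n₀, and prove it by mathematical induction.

At t = 7: 32768 < 52822, so the inequality fails and n₀ ≥ 8. We prove 2·4^t ≥ 22t^4 for all t ≥ 8.
Base case (t = 8): 2·4^t = 131072 and 22t^4 = 90112, so 131072 ≥ 90112.
Inductive step: suppose the statement holds for some k ≥ 8, so 2·4^k ≥ 22k^4.
Then 2·4^(k + 1) = 4·(2·4^k) ≥ 4·(22k^4).
Also, for k ≥ 8 we have 4·(22k^4) ≥ 22(k+1)^4, since 4 ≥ (1 + 1/k)^4 for all k ≥ 8.
Combining, 2·4^(k + 1) ≥ 22(k+1)^4.
By the principle of mathematical induction, the result holds for all t ≥ 8.
Hence the smallest such n₀ is 8.

n₀ = 8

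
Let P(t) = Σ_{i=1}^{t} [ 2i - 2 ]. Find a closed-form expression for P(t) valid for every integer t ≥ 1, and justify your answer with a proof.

P(t) = t(t - 1)

We claim P(t) = t(t - 1) for all t ≥ 1.
Base step (t = 1): P(1) = 0, and the closed form gives 0. They agree.
Suppose the result is true for t = i, so P(i) = i(i - 1).
Then P(i+1) = P(i) + (2i) = (i(i - 1)) + (2i).
Simplifying, P(i+1) = i(i + 1) = (i+1)((i+1) - 1),
which is the closed form with t = i+1.
This completes the induction.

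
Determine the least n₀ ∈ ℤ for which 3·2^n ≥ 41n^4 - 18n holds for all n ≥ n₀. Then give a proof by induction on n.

At n = 21: 6291456 < 7973343, so the inequality fails and n₀ ≥ 22. We prove 3·2^n ≥ 41n^4 - 18n for all n ≥ 22.
When n = 22: 3·2^n = 12582912 and 41n^4 - 18n = 9604100, so 12582912 ≥ 9604100.
For the inductive step, assume it holds for an arbitrary j ≥ 22, so 3·2^j ≥ 41j^4 - 18j.
Then 3·2^(j + 1) = 2·(3·2^j) ≥ 2·(41j^4 - 18j).
Also, for j ≥ 22 we have 2·(41j^4 - 18j) ≥ 41(j+1)^4 - 18(j+1), since 2·(41j^4 - 18j) − (41(j+1)^4 - 18(j+1)) = 41j^4 - 164j^3 - 246j^2 - 182j - 23, which is nonnegative for all j ≥ 22.
Combining, 3·2^(j + 1) ≥ 41(j+1)^4 - 18(j+1).
This completes the induction.
Hence the smallest such n₀ is 22.

n₀ = 22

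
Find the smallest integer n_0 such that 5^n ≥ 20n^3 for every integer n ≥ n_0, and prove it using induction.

n_0 = 5

At n = 4: 625 < 1280, so the inequality fails and n_0 ≥ 5. We prove 5^n ≥ 20n^3 for all n ≥ 5.
For the base case n = 5: 5^n = 3125 and 20n^3 = 2500, so 3125 ≥ 2500.
Suppose the result is true for n = r, so 5^r ≥ 20r^3.
Then 5^(r + 1) = 5·(5^r) ≥ 5·(20r^3).
Also, for r ≥ 5 we have 5·(20r^3) ≥ 20(r+1)^3, since 5 ≥ (1 + 1/r)^3 for all r ≥ 5.
Combining, 5^(r + 1) ≥ 20(r+1)^3.
Hence, by induction on n, the claim holds for every n ≥ 5.
Hence the smallest such n_0 is 5.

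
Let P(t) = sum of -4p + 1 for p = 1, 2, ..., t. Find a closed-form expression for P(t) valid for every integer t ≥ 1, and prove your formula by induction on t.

P(t) = -t(2t + 1)

We claim P(t) = -t(2t + 1) for all t ≥ 1.
When t = 1: P(1) = -3, and the closed form gives -3. They agree.
Inductive step: assume the claim holds for t = p, so P(p) = p(-2p - 1).
Then P(p+1) = P(p) + (-4p - 3) = (p(-2p - 1)) + (-4p - 3).
Simplifying, P(p+1) = -(p + 1)(2p + 3) = -(p+1)(2(p+1) + 1),
which is the closed form with t = p+1.
This completes the induction.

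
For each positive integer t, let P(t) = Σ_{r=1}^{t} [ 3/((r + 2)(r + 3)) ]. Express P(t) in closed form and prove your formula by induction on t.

P(t) = t/(t + 3)

We claim P(t) = t/(t + 3) for all t ≥ 1.
Base step (t = 1): P(1) = 1/4, and the closed form gives 1/4. They agree.
Inductive step: suppose the statement holds for some r ≥ 1, so P(r) = r/(r + 3).
Then P(r+1) = P(r) + (3/((r + 3)(r + 4))) = (r/(r + 3)) + (3/((r + 3)(r + 4))).
Simplifying, P(r+1) = (r + 1)/(r + 4) = (r+1)/((r+1) + 3),
which is the closed form with t = r+1.
By induction, the statement is established for all t ≥ 1.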